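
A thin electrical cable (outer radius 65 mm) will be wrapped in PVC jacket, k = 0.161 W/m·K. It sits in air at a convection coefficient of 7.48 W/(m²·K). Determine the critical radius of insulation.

For a cylinder r_cr = k/h = 0.161/7.48
r_cr = 21.5 mm; since the bare radius (65 mm) is above r_cr, any added insulation will reduce heat loss.

r_cr ≈ 21.5 mm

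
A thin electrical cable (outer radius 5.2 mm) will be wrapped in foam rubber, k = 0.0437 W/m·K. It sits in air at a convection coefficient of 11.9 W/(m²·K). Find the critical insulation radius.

For a cylinder r_cr = k/h = 0.0437/11.9
r_cr = 3.67 mm; since the bare radius (5.2 mm) is above r_cr, any added insulation will reduce heat loss.

r_cr ≈ 3.67 mm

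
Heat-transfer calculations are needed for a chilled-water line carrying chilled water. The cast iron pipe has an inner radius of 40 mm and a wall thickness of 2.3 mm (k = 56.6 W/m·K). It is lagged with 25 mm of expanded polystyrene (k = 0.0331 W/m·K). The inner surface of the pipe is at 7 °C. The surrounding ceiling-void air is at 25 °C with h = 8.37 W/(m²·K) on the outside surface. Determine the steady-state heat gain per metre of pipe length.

q′ ≈ 7.16 W/m

Per-layer cylindrical resistances, series-summed:
R_cast iron pipe wall = ln(42.3/40)/(2π×56.6×1) = 1.572×10^-4 K/W
R_expanded polystyrene = ln(67.3/42.3)/(2π×0.0331×1) = 2.233 K/W
R_outer film = 1/(h_o·2πr_oL) = 1/(8.37×2π×0.0673×1) = 0.2825 K/W
R_total = 2.516 K/W
Q = ΔT/R_total = 18/2.516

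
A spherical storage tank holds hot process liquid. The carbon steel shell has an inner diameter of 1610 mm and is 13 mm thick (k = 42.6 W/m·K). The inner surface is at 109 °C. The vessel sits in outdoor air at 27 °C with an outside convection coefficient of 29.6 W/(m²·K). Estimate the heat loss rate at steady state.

Q ≈ 20200 W

Each spherical layer contributes R = (1/r_i − 1/r_o)/(4πk):
R_carbon steel shell = (1/0.805 − 1/0.818)/(4π×42.6) = 3.688×10^-5 K/W
R_outer film = 1/(h·4πr_o²) = 1/(29.6×4π×0.818²) = 0.004018 K/W
R_total = 0.004055 K/W
Q = ΔT/R_total = 82/0.004055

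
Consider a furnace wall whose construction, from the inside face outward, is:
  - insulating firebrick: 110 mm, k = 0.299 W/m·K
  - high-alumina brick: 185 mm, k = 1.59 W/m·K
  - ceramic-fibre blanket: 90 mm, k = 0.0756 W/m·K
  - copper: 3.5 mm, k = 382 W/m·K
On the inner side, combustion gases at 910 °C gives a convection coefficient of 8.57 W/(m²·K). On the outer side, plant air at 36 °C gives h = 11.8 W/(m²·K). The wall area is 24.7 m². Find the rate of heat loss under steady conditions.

Using the resistance-network approach (series):
R_inner film = 1/(h_i·A) = 1/(8.57×24.7) = 0.004724 K/W
R_insulating firebrick = L/(kA) = 0.11/(0.299×24.7) = 0.01489 K/W
R_high-alumina brick = L/(kA) = 0.185/(1.59×24.7) = 0.004711 K/W
R_ceramic-fibre blanket = L/(kA) = 0.09/(0.0756×24.7) = 0.0482 K/W
R_copper = L/(kA) = 0.0035/(382×24.7) = 3.709×10^-7 K/W
R_outer film = 1/(h_o·A) = 1/(11.8×24.7) = 0.003431 K/W
R_total = 0.07596 K/W
Q = ΔT / R_total = 874 / 0.07596

Q ≈ 11500 W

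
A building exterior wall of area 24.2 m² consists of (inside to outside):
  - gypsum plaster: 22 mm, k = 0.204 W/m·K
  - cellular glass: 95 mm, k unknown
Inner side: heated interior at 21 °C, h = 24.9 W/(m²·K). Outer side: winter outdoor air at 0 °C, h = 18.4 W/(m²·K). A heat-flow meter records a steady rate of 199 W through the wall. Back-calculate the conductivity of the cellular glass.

Model the wall as resistances in series:
R_inner film = 1/(h_i·A) = 1/(24.9×24.2) = 0.00166 K/W
R_gypsum plaster = L/(kA) = 0.022/(0.204×24.2) = 0.004456 K/W
R_outer film = 1/(h_o·A) = 1/(18.4×24.2) = 0.002246 K/W
Sum of known resistances R_other = 0.008362 K/W
Total R = ΔT/Q = 21/199 = 0.1055 K/W
R_cellular glass = R_total − R_other = 0.09717 K/W
k = L/(R·A) = 0.095/(0.09717×24.2)

k ≈ 0.0404 W/(m·K)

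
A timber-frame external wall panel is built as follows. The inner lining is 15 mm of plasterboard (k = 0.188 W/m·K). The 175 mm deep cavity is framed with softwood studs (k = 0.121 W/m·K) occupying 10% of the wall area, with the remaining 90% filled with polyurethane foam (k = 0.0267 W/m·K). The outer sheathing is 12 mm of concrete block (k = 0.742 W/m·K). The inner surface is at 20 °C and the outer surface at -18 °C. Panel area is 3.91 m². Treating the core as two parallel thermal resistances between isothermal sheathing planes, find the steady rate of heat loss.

Q ≈ 30.1 W

Sheathing layers in series; stud and cavity paths in parallel between them.
R_inner = 0.015/(0.188×3.91) = 0.02041 K/W
R_stud  = 0.175/(0.121×0.1×3.91) = 3.699 K/W
R_cav   = 0.175/(0.0267×0.9×3.91) = 1.863 K/W
1/R_core = 1/R_stud + 1/R_cav → R_core = 1.239 K/W
R_outer = 0.012/(0.742×3.91) = 0.004136 K/W
R_total = 1.263 K/W
Q = ΔT/R_total = 38/1.263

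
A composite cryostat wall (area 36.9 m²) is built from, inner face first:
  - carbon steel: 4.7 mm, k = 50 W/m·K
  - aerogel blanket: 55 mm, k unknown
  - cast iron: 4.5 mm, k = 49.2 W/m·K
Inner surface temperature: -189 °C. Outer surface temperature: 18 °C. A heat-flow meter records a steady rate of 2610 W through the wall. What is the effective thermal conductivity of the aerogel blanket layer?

Series thermal resistances:
R_carbon steel = L/(kA) = 0.0047/(50×36.9) = 2.547×10^-6 K/W
R_cast iron = L/(kA) = 0.0045/(49.2×36.9) = 2.479×10^-6 K/W
Sum of known resistances R_other = 5.026×10^-6 K/W
Total R = ΔT/Q = 207/2610 = 0.07931 K/W
R_aerogel blanket = R_total − R_other = 0.07931 K/W
k = L/(R·A) = 0.055/(0.07931×36.9)

k ≈ 0.0188 W/(m·K)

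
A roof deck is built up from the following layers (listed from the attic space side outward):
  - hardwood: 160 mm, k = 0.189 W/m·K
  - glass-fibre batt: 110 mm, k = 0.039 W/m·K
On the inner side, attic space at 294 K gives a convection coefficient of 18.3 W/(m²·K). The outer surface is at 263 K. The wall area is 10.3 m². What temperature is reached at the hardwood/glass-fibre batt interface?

T ≈ 286 K

Thermal resistances in series:
R_inner film = 1/(h_i·A) = 1/(18.3×10.3) = 0.005305 K/W
R_hardwood = L/(kA) = 0.16/(0.189×10.3) = 0.08219 K/W
R_glass-fibre batt = L/(kA) = 0.11/(0.039×10.3) = 0.2738 K/W
R_total = 0.3613 K/W;  Q = ΔT/R_total = 31/0.3613 = 85.79 W
T_interface = T_inner − Q·ΣR(inner→interface) = 294 − 85.8×0.0875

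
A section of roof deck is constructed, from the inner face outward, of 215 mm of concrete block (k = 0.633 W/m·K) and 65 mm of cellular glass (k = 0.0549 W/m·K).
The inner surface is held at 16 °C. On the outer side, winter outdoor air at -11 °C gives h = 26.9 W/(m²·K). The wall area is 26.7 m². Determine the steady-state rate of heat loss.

Q ≈ 462 W

Series thermal resistances:
R_concrete block = L/(kA) = 0.215/(0.633×26.7) = 0.01272 K/W
R_cellular glass = L/(kA) = 0.065/(0.0549×26.7) = 0.04434 K/W
R_outer film = 1/(h_o·A) = 1/(26.9×26.7) = 0.001392 K/W
R_total = 0.05846 K/W
Q = ΔT / R_total = 27 / 0.05846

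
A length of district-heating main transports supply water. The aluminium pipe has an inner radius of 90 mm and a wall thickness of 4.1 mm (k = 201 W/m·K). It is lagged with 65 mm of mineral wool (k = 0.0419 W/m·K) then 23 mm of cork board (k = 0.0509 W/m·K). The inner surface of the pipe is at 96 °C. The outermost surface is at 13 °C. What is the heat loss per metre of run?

Treating each annulus and film as a series resistance:
R_aluminium pipe wall = ln(94.1/90)/(2π×201×1) = 3.527×10^-5 K/W
R_mineral wool = ln(159.1/94.1)/(2π×0.0419×1) = 1.995 K/W
R_cork board = ln(182.1/159.1)/(2π×0.0509×1) = 0.4222 K/W
R_total = 2.417 K/W
Q = ΔT/R_total = 83/2.417

q′ ≈ 34.3 W/m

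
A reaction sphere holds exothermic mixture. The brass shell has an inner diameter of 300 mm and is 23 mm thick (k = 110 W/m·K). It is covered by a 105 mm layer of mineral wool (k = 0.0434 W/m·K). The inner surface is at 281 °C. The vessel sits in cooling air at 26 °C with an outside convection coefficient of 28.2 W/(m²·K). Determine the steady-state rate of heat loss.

Radial (spherical) resistances in series:
R_brass shell = (1/0.15 − 1/0.173)/(4π×110) = 6.412×10^-4 K/W
R_mineral wool = (1/0.173 − 1/0.278)/(4π×0.0434) = 4.003 K/W
R_outer film = 1/(h·4πr_o²) = 1/(28.2×4π×0.278²) = 0.03651 K/W
R_total = 4.04 K/W
Q = ΔT/R_total = 255/4.04

Q ≈ 63.1 W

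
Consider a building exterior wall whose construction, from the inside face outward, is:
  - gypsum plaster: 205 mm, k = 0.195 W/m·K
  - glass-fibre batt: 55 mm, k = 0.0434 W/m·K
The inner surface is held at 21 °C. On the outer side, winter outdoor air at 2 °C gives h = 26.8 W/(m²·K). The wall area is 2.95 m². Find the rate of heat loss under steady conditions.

Thermal resistances in series:
R_gypsum plaster = L/(kA) = 0.205/(0.195×2.95) = 0.3564 K/W
R_glass-fibre batt = L/(kA) = 0.055/(0.0434×2.95) = 0.4296 K/W
R_outer film = 1/(h_o·A) = 1/(26.8×2.95) = 0.01265 K/W
R_total = 0.7986 K/W
Q = ΔT / R_total = 19 / 0.7986

Q ≈ 23.8 W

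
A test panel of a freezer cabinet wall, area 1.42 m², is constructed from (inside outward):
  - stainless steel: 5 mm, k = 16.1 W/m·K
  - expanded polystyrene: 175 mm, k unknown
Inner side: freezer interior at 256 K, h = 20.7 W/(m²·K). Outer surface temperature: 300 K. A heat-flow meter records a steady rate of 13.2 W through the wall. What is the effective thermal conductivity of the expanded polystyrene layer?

Series thermal resistances:
R_inner film = 1/(h_i·A) = 1/(20.7×1.42) = 0.03402 K/W
R_stainless steel = L/(kA) = 0.005/(16.1×1.42) = 2.187×10^-4 K/W
Sum of known resistances R_other = 0.03424 K/W
Total R = ΔT/Q = 44/13.2 = 3.333 K/W
R_expanded polystyrene = R_total − R_other = 3.299 K/W
k = L/(R·A) = 0.175/(3.299×1.42)

k ≈ 0.0374 W/(m·K)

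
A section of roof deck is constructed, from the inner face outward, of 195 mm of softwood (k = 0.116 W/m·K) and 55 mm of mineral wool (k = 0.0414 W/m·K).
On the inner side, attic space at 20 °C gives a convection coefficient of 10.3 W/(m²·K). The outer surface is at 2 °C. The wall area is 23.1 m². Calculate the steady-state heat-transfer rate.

Q ≈ 134 W

Thermal resistances in series:
R_inner film = 1/(h_i·A) = 1/(10.3×23.1) = 0.004203 K/W
R_softwood = L/(kA) = 0.195/(0.116×23.1) = 0.07277 K/W
R_mineral wool = L/(kA) = 0.055/(0.0414×23.1) = 0.05751 K/W
R_total = 0.1345 K/W
Q = ΔT / R_total = 18 / 0.1345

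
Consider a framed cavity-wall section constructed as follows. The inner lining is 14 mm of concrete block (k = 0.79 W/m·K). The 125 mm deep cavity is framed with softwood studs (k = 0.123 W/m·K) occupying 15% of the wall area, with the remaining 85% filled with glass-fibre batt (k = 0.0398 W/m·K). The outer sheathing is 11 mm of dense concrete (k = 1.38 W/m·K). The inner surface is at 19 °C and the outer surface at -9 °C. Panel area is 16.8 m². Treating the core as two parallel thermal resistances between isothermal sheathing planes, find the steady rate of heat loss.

Sheathing layers in series; stud and cavity paths in parallel between them.
R_inner = 0.014/(0.79×16.8) = 0.001055 K/W
R_stud  = 0.125/(0.123×0.15×16.8) = 0.4033 K/W
R_cav   = 0.125/(0.0398×0.85×16.8) = 0.2199 K/W
1/R_core = 1/R_stud + 1/R_cav → R_core = 0.1423 K/W
R_outer = 0.011/(1.38×16.8) = 4.745×10^-4 K/W
R_total = 0.1438 K/W
Q = ΔT/R_total = 28/0.1438

Q ≈ 195 W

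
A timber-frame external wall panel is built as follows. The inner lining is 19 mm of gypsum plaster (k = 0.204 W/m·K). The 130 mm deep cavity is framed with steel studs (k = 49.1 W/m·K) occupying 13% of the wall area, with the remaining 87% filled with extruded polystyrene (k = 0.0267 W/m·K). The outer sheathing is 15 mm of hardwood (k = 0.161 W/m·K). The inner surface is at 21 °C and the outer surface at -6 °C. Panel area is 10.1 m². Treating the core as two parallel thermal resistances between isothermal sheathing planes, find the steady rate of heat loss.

Q ≈ 1320 W

Sheathing layers in series; stud and cavity paths in parallel between them.
R_inner = 0.019/(0.204×10.1) = 0.009222 K/W
R_stud  = 0.13/(49.1×0.13×10.1) = 0.002016 K/W
R_cav   = 0.13/(0.0267×0.87×10.1) = 0.5541 K/W
1/R_core = 1/R_stud + 1/R_cav → R_core = 0.002009 K/W
R_outer = 0.015/(0.161×10.1) = 0.009225 K/W
R_total = 0.02046 K/W
Q = ΔT/R_total = 27/0.02046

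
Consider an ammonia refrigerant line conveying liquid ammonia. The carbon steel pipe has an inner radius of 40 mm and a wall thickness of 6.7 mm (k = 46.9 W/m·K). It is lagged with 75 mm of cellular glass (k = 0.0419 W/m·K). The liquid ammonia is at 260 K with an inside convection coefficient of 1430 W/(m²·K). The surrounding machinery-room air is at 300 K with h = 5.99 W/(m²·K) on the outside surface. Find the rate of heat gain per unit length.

q′ ≈ 10.4 W/m

Radial resistances (cylindrical: R_cond = ln(r_o/r_i)/(2πkL), R_conv = 1/(h·2πrL)):
R_inner film = 1/(h_i·2πr₁L) = 1/(1430×2π×0.04×1) = 0.002782 K/W
R_carbon steel pipe wall = ln(46.7/40)/(2π×46.9×1) = 5.255×10^-4 K/W
R_cellular glass = ln(121.7/46.7)/(2π×0.0419×1) = 3.638 K/W
R_outer film = 1/(h_o·2πr_oL) = 1/(5.99×2π×0.1217×1) = 0.2183 K/W
R_total = 3.86 K/W
Q = ΔT/R_total = 40/3.86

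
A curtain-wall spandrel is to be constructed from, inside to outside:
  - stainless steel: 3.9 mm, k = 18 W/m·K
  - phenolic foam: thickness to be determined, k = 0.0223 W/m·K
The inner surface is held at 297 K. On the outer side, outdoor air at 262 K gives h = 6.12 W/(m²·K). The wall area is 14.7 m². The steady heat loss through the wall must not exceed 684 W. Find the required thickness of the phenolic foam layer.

Thermal resistances in series:
R_stainless steel = L/(kA) = 0.0039/(18×14.7) = 1.474×10^-5 K/W
R_outer film = 1/(h_o·A) = 1/(6.12×14.7) = 0.01112 K/W
Sum of the known resistances R_other = 0.01113 K/W
Required total resistance R_tot = ΔT/Q_allow = 35/684 = 0.05117 K/W
R_phenolic foam = R_tot − R_other = 0.04004 K/W
L = R·k·A = 0.04004×0.0223×14.7

L ≈ 13.1 mm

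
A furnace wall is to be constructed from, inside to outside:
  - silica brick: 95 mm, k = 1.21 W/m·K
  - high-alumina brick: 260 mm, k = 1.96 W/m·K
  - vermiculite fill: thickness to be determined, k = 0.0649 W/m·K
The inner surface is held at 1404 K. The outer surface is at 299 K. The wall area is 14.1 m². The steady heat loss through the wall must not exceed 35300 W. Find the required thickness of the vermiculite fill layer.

L ≈ 14.9 mm

Model the wall as resistances in series:
R_silica brick = L/(kA) = 0.095/(1.21×14.1) = 0.005568 K/W
R_high-alumina brick = L/(kA) = 0.26/(1.96×14.1) = 0.009408 K/W
Sum of the known resistances R_other = 0.01498 K/W
Required total resistance R_tot = ΔT/Q_allow = 1105/35300 = 0.0313 K/W
R_vermiculite fill = R_tot − R_other = 0.01633 K/W
L = R·k·A = 0.01633×0.0649×14.1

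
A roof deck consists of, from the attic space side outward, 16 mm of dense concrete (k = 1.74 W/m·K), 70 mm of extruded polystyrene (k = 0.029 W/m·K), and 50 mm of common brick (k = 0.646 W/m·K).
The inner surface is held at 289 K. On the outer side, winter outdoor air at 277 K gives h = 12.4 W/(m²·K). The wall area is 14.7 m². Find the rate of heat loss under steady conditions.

Q ≈ 68.3 W

Using the resistance-network approach (series):
R_dense concrete = L/(kA) = 0.016/(1.74×14.7) = 6.255×10^-4 K/W
R_extruded polystyrene = L/(kA) = 0.07/(0.029×14.7) = 0.1642 K/W
R_common brick = L/(kA) = 0.05/(0.646×14.7) = 0.005265 K/W
R_outer film = 1/(h_o·A) = 1/(12.4×14.7) = 0.005486 K/W
R_total = 0.1756 K/W
Q = ΔT / R_total = 12 / 0.1756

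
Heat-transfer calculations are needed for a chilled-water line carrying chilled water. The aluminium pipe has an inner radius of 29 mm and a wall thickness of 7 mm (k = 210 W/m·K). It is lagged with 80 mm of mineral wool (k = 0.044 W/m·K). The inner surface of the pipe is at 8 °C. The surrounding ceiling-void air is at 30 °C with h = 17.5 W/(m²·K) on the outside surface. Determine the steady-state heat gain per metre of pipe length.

Treating each annulus and film as a series resistance:
R_aluminium pipe wall = ln(36/29)/(2π×210×1) = 1.639×10^-4 K/W
R_mineral wool = ln(116/36)/(2π×0.044×1) = 4.232 K/W
R_outer film = 1/(h_o·2πr_oL) = 1/(17.5×2π×0.116×1) = 0.0784 K/W
R_total = 4.311 K/W
Q = ΔT/R_total = 22/4.311

q′ ≈ 5.1 W/m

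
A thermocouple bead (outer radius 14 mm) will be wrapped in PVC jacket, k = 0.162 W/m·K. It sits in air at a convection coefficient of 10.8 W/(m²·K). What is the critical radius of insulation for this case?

For a sphere r_cr = 2k/h = 2×0.162/10.8
r_cr = 30 mm; since the bare radius (14 mm) is below r_cr, adding a thin layer of insulation will *increase* heat loss.

r_cr ≈ 30 mm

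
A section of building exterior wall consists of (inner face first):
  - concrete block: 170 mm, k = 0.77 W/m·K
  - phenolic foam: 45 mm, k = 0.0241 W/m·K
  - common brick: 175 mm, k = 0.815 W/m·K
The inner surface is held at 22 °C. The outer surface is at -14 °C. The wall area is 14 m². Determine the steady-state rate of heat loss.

Q ≈ 219 W

Using the resistance-network approach (series):
R_concrete block = L/(kA) = 0.17/(0.77×14) = 0.01577 K/W
R_phenolic foam = L/(kA) = 0.045/(0.0241×14) = 0.1334 K/W
R_common brick = L/(kA) = 0.175/(0.815×14) = 0.01534 K/W
R_total = 0.1645 K/W
Q = ΔT / R_total = 36 / 0.1645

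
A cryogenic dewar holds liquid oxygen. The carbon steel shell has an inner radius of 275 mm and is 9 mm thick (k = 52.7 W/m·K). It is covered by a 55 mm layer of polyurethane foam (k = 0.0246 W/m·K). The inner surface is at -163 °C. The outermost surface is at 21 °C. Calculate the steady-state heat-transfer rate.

Spherical conduction: R = (1/r_in − 1/r_out)/(4πk) per layer; series-sum.
R_carbon steel shell = (1/0.275 − 1/0.284)/(4π×52.7) = 1.74×10^-4 K/W
R_polyurethane foam = (1/0.284 − 1/0.339)/(4π×0.0246) = 1.848 K/W
R_total = 1.848 K/W
Q = ΔT/R_total = 184/1.848

Q ≈ 99.6 W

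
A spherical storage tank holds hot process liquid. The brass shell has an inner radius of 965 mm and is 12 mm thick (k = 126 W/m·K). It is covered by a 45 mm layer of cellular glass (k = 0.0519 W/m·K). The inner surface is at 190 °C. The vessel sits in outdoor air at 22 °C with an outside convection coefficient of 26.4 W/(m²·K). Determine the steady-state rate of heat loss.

Each spherical layer contributes R = (1/r_i − 1/r_o)/(4πk):
R_brass shell = (1/0.965 − 1/0.977)/(4π×126) = 8.039×10^-6 K/W
R_cellular glass = (1/0.977 − 1/1.022)/(4π×0.0519) = 0.0691 K/W
R_outer film = 1/(h·4πr_o²) = 1/(26.4×4π×1.022²) = 0.002886 K/W
R_total = 0.072 K/W
Q = ΔT/R_total = 168/0.072

Q ≈ 2330 W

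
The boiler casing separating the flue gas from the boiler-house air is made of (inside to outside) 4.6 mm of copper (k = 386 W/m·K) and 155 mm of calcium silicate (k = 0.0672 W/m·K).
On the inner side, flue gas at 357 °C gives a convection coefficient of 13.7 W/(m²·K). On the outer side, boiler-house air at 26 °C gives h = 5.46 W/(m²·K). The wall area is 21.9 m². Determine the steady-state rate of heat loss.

Q ≈ 2830 W

Using the resistance-network approach (series):
R_inner film = 1/(h_i·A) = 1/(13.7×21.9) = 0.003333 K/W
R_copper = L/(kA) = 0.0046/(386×21.9) = 5.442×10^-7 K/W
R_calcium silicate = L/(kA) = 0.155/(0.0672×21.9) = 0.1053 K/W
R_outer film = 1/(h_o·A) = 1/(5.46×21.9) = 0.008363 K/W
R_total = 0.117 K/W
Q = ΔT / R_total = 331 / 0.117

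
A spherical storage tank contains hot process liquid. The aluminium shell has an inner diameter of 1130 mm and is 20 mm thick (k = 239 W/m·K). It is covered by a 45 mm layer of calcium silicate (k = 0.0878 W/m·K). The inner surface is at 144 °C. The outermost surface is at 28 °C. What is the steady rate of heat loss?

Q ≈ 1050 W

Each spherical layer contributes R = (1/r_i − 1/r_o)/(4πk):
R_aluminium shell = (1/0.565 − 1/0.585)/(4π×239) = 2.015×10^-5 K/W
R_calcium silicate = (1/0.585 − 1/0.63)/(4π×0.0878) = 0.1107 K/W
R_total = 0.1107 K/W
Q = ΔT/R_total = 116/0.1107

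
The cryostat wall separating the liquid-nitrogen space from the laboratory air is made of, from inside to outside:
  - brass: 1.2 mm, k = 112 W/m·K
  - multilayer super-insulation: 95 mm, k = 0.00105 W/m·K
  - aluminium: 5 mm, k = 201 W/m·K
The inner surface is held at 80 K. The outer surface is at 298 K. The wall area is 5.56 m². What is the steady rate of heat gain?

Treating each layer as a thermal resistance in series:
R_brass = L/(kA) = 0.0012/(112×5.56) = 1.927×10^-6 K/W
R_multilayer super-insulation = L/(kA) = 0.095/(0.00105×5.56) = 16.27 K/W
R_aluminium = L/(kA) = 0.005/(201×5.56) = 4.474×10^-6 K/W
R_total = 16.27 K/W
Q = ΔT / R_total = 218 / 16.27

Q ≈ 13.4 W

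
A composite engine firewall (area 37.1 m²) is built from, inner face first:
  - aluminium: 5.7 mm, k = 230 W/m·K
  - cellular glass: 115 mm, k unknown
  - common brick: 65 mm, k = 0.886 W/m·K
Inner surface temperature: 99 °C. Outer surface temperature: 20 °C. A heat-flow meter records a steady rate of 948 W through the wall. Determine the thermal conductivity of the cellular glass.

k ≈ 0.0381 W/(m·K)

Treating each layer as a thermal resistance in series:
R_aluminium = L/(kA) = 0.0057/(230×37.1) = 6.68×10^-7 K/W
R_common brick = L/(kA) = 0.065/(0.886×37.1) = 0.001977 K/W
Sum of known resistances R_other = 0.001978 K/W
Total R = ΔT/Q = 79/948 = 0.08333 K/W
R_cellular glass = R_total − R_other = 0.08136 K/W
k = L/(R·A) = 0.115/(0.08136×37.1)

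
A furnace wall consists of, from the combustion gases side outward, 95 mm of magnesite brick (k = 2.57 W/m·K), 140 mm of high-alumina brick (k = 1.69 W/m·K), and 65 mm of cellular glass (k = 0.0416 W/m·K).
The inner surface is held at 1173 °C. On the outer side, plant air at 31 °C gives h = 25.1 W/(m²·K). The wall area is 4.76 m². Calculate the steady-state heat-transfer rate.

Q ≈ 3160 W

Treating each layer as a thermal resistance in series:
R_magnesite brick = L/(kA) = 0.095/(2.57×4.76) = 0.007766 K/W
R_high-alumina brick = L/(kA) = 0.14/(1.69×4.76) = 0.0174 K/W
R_cellular glass = L/(kA) = 0.065/(0.0416×4.76) = 0.3283 K/W
R_outer film = 1/(h_o·A) = 1/(25.1×4.76) = 0.00837 K/W
R_total = 0.3618 K/W
Q = ΔT / R_total = 1142 / 0.3618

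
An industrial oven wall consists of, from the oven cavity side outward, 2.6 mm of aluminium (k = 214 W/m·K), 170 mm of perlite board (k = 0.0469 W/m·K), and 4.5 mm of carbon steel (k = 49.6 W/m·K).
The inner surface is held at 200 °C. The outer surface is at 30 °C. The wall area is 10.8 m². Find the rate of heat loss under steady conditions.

Q ≈ 507 W

Model the wall as resistances in series:
R_aluminium = L/(kA) = 0.0026/(214×10.8) = 1.125×10^-6 K/W
R_perlite board = L/(kA) = 0.17/(0.0469×10.8) = 0.3356 K/W
R_carbon steel = L/(kA) = 0.0045/(49.6×10.8) = 8.401×10^-6 K/W
R_total = 0.3356 K/W
Q = ΔT / R_total = 170 / 0.3356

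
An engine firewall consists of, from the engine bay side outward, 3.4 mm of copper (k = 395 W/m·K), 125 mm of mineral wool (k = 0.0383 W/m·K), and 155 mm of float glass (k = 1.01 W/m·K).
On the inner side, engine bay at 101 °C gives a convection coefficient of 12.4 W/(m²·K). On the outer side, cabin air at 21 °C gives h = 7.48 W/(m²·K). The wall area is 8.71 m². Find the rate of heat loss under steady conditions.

Q ≈ 192 W

Series thermal resistances:
R_inner film = 1/(h_i·A) = 1/(12.4×8.71) = 0.009259 K/W
R_copper = L/(kA) = 0.0034/(395×8.71) = 9.882×10^-7 K/W
R_mineral wool = L/(kA) = 0.125/(0.0383×8.71) = 0.3747 K/W
R_float glass = L/(kA) = 0.155/(1.01×8.71) = 0.01762 K/W
R_outer film = 1/(h_o·A) = 1/(7.48×8.71) = 0.01535 K/W
R_total = 0.4169 K/W
Q = ΔT / R_total = 80 / 0.4169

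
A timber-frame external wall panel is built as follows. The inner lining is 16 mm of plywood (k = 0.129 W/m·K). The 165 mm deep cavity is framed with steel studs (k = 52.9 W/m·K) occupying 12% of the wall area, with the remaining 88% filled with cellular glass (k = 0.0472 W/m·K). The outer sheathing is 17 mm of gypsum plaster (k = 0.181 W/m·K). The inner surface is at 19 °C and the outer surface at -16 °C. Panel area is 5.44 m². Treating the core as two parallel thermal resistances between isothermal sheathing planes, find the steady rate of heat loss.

Sheathing layers in series; stud and cavity paths in parallel between them.
R_inner = 0.016/(0.129×5.44) = 0.0228 K/W
R_stud  = 0.165/(52.9×0.12×5.44) = 0.004778 K/W
R_cav   = 0.165/(0.0472×0.88×5.44) = 0.7302 K/W
1/R_core = 1/R_stud + 1/R_cav → R_core = 0.004747 K/W
R_outer = 0.017/(0.181×5.44) = 0.01727 K/W
R_total = 0.04481 K/W
Q = ΔT/R_total = 35/0.04481

Q ≈ 781 W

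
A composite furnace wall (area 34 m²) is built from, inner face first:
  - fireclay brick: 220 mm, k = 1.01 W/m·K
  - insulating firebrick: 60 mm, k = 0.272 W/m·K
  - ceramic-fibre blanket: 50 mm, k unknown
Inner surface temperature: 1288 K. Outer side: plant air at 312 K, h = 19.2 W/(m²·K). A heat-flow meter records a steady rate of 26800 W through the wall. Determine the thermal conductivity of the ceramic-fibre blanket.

k ≈ 0.0669 W/(m·K)

Series thermal resistances:
R_fireclay brick = L/(kA) = 0.22/(1.01×34) = 0.006407 K/W
R_insulating firebrick = L/(kA) = 0.06/(0.272×34) = 0.006488 K/W
R_outer film = 1/(h_o·A) = 1/(19.2×34) = 0.001532 K/W
Sum of known resistances R_other = 0.01443 K/W
Total R = ΔT/Q = 976/26800 = 0.03642 K/W
R_ceramic-fibre blanket = R_total − R_other = 0.02199 K/W
k = L/(R·A) = 0.05/(0.02199×34)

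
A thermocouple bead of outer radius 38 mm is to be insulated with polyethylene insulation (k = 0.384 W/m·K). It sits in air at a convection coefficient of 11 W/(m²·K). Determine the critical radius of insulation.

r_cr ≈ 69.8 mm

For a sphere r_cr = 2k/h = 2×0.384/11
r_cr = 69.8 mm; since the bare radius (38 mm) is below r_cr, adding a thin layer of insulation will *increase* heat loss.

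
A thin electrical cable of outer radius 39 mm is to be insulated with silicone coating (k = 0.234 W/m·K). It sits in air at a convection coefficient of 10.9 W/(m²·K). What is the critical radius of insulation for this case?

r_cr ≈ 21.5 mm

For a cylinder r_cr = k/h = 0.234/10.9
r_cr = 21.5 mm; since the bare radius (39 mm) is above r_cr, any added insulation will reduce heat loss.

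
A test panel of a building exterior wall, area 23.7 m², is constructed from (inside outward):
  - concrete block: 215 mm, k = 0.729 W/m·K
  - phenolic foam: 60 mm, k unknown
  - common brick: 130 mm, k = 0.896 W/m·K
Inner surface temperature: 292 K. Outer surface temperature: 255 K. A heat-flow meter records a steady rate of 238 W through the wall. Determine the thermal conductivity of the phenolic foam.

Model the wall as resistances in series:
R_concrete block = L/(kA) = 0.215/(0.729×23.7) = 0.01244 K/W
R_common brick = L/(kA) = 0.13/(0.896×23.7) = 0.006122 K/W
Sum of known resistances R_other = 0.01857 K/W
Total R = ΔT/Q = 37/238 = 0.1555 K/W
R_phenolic foam = R_total − R_other = 0.1369 K/W
k = L/(R·A) = 0.06/(0.1369×23.7)

k ≈ 0.0185 W/(m·K)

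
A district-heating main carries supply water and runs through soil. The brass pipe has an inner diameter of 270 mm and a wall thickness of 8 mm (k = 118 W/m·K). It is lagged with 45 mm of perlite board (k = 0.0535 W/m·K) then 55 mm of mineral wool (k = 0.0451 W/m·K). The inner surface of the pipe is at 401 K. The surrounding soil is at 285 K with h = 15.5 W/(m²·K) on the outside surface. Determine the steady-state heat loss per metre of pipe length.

Treating each annulus and film as a series resistance:
R_brass pipe wall = ln(143/135)/(2π×118×1) = 7.765×10^-5 K/W
R_perlite board = ln(188/143)/(2π×0.0535×1) = 0.8139 K/W
R_mineral wool = ln(243/188)/(2π×0.0451×1) = 0.9056 K/W
R_outer film = 1/(h_o·2πr_oL) = 1/(15.5×2π×0.243×1) = 0.04226 K/W
R_total = 1.762 K/W
Q = ΔT/R_total = 116/1.762

q′ ≈ 65.8 W/m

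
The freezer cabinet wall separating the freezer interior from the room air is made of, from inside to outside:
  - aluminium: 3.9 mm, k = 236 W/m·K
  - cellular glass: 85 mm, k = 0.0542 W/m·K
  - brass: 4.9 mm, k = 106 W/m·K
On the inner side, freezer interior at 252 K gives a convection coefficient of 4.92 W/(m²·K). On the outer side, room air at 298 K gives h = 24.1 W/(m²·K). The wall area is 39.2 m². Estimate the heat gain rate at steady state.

Q ≈ 995 W

Treating each layer as a thermal resistance in series:
R_inner film = 1/(h_i·A) = 1/(4.92×39.2) = 0.005185 K/W
R_aluminium = L/(kA) = 0.0039/(236×39.2) = 4.216×10^-7 K/W
R_cellular glass = L/(kA) = 0.085/(0.0542×39.2) = 0.04001 K/W
R_brass = L/(kA) = 0.0049/(106×39.2) = 1.179×10^-6 K/W
R_outer film = 1/(h_o·A) = 1/(24.1×39.2) = 0.001059 K/W
R_total = 0.04625 K/W
Q = ΔT / R_total = 46 / 0.04625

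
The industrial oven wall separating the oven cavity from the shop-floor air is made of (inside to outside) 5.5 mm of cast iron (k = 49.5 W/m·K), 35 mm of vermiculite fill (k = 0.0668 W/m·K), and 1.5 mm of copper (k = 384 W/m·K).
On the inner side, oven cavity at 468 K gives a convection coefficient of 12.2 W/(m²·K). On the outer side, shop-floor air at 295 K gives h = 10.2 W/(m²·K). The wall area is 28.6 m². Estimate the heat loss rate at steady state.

Using the resistance-network approach (series):
R_inner film = 1/(h_i·A) = 1/(12.2×28.6) = 0.002866 K/W
R_cast iron = L/(kA) = 0.0055/(49.5×28.6) = 3.885×10^-6 K/W
R_vermiculite fill = L/(kA) = 0.035/(0.0668×28.6) = 0.01832 K/W
R_copper = L/(kA) = 0.0015/(384×28.6) = 1.366×10^-7 K/W
R_outer film = 1/(h_o·A) = 1/(10.2×28.6) = 0.003428 K/W
R_total = 0.02462 K/W
Q = ΔT / R_total = 173 / 0.02462

Q ≈ 7030 W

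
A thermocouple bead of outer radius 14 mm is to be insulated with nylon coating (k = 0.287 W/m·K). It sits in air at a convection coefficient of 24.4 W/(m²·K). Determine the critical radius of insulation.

For a sphere r_cr = 2k/h = 2×0.287/24.4
r_cr = 23.5 mm; since the bare radius (14 mm) is below r_cr, adding a thin layer of insulation will *increase* heat loss.

r_cr ≈ 23.5 mm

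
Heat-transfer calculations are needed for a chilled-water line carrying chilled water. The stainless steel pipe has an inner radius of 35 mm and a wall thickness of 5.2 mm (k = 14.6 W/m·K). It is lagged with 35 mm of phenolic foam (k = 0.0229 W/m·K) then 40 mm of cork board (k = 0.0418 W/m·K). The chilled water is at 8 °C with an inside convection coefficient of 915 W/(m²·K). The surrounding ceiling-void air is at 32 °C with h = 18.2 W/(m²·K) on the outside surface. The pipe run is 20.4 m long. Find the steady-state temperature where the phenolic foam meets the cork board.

Treating each annulus and film as a series resistance:
R_inner film = 1/(h_i·2πr₁L) = 1/(915×2π×0.035×20.4) = 2.436×10^-4 K/W
R_stainless steel pipe wall = ln(40.2/35)/(2π×14.6×20.4) = 7.402×10^-5 K/W
R_phenolic foam = ln(75.2/40.2)/(2π×0.0229×20.4) = 0.2134 K/W
R_cork board = ln(115.2/75.2)/(2π×0.0418×20.4) = 0.07961 K/W
R_outer film = 1/(h_o·2πr_oL) = 1/(18.2×2π×0.1152×20.4) = 0.003721 K/W
R_total = 0.297 K/W
Q = ΔT/R_total = 24/0.297
Q = 80.8 W
T_interface = T_inner + Q·ΣR(inner→interface) = 8 + 80.8×0.2137

T ≈ 25.3 °C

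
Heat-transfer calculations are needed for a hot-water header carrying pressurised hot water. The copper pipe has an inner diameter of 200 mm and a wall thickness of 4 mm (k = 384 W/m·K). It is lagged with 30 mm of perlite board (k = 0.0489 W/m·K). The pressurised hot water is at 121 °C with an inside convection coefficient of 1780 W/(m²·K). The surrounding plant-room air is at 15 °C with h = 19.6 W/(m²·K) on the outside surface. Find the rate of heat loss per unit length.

q′ ≈ 120 W/m

Cylindrical conduction, so R = ln(r₂/r₁)/(2πkL) per layer, in series:
R_inner film = 1/(h_i·2πr₁L) = 1/(1780×2π×0.1×1) = 8.941×10^-4 K/W
R_copper pipe wall = ln(104/100)/(2π×384×1) = 1.626×10^-5 K/W
R_perlite board = ln(134/104)/(2π×0.0489×1) = 0.8249 K/W
R_outer film = 1/(h_o·2πr_oL) = 1/(19.6×2π×0.134×1) = 0.0606 K/W
R_total = 0.8864 K/W
Q = ΔT/R_total = 106/0.8864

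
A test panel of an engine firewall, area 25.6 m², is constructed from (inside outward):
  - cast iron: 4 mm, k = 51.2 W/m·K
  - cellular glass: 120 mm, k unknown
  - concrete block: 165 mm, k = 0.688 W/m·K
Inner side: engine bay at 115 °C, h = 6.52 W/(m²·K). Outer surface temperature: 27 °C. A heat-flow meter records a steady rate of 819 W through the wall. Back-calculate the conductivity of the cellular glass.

Series thermal resistances:
R_inner film = 1/(h_i·A) = 1/(6.52×25.6) = 0.005991 K/W
R_cast iron = L/(kA) = 0.004/(51.2×25.6) = 3.052×10^-6 K/W
R_concrete block = L/(kA) = 0.165/(0.688×25.6) = 0.009368 K/W
Sum of known resistances R_other = 0.01536 K/W
Total R = ΔT/Q = 88/819 = 0.1074 K/W
R_cellular glass = R_total − R_other = 0.09209 K/W
k = L/(R·A) = 0.12/(0.09209×25.6)

k ≈ 0.0509 W/(m·K)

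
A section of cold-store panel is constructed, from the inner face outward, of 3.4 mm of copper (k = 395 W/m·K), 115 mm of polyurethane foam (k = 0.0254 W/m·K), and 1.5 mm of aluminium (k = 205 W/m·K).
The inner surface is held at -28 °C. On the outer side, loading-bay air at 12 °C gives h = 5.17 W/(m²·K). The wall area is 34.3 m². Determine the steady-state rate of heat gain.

Q ≈ 291 W

Thermal resistances in series:
R_copper = L/(kA) = 0.0034/(395×34.3) = 2.51×10^-7 K/W
R_polyurethane foam = L/(kA) = 0.115/(0.0254×34.3) = 0.132 K/W
R_aluminium = L/(kA) = 0.0015/(205×34.3) = 2.133×10^-7 K/W
R_outer film = 1/(h_o·A) = 1/(5.17×34.3) = 0.005639 K/W
R_total = 0.1376 K/W
Q = ΔT / R_total = 40 / 0.1376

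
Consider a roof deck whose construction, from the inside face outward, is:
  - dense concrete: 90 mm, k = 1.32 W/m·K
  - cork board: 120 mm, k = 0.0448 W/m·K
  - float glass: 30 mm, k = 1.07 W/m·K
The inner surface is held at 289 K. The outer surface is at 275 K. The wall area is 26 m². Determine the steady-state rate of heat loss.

Q ≈ 131 W

Using the resistance-network approach (series):
R_dense concrete = L/(kA) = 0.09/(1.32×26) = 0.002622 K/W
R_cork board = L/(kA) = 0.12/(0.0448×26) = 0.103 K/W
R_float glass = L/(kA) = 0.03/(1.07×26) = 0.001078 K/W
R_total = 0.1067 K/W
Q = ΔT / R_total = 14 / 0.1067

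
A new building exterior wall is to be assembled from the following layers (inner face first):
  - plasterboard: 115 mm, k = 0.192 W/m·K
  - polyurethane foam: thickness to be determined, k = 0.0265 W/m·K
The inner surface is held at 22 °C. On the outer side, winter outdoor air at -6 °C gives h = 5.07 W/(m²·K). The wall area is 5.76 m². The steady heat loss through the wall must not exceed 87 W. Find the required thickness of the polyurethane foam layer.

L ≈ 28 mm

Treating each layer as a thermal resistance in series:
R_plasterboard = L/(kA) = 0.115/(0.192×5.76) = 0.104 K/W
R_outer film = 1/(h_o·A) = 1/(5.07×5.76) = 0.03424 K/W
Sum of the known resistances R_other = 0.1382 K/W
Required total resistance R_tot = ΔT/Q_allow = 28/87 = 0.3218 K/W
R_polyurethane foam = R_tot − R_other = 0.1836 K/W
L = R·k·A = 0.1836×0.0265×5.76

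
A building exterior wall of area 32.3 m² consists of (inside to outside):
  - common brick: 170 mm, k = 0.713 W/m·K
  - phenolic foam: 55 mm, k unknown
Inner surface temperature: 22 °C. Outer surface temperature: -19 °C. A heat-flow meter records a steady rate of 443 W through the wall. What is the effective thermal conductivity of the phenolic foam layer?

k ≈ 0.02 W/(m·K)

Treating each layer as a thermal resistance in series:
R_common brick = L/(kA) = 0.17/(0.713×32.3) = 0.007382 K/W
Sum of known resistances R_other = 0.007382 K/W
Total R = ΔT/Q = 41/443 = 0.09255 K/W
R_phenolic foam = R_total − R_other = 0.08517 K/W
k = L/(R·A) = 0.055/(0.08517×32.3)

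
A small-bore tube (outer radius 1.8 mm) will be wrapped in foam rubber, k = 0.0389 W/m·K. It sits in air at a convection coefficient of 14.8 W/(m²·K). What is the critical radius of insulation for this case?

For a cylinder r_cr = k/h = 0.0389/14.8
r_cr = 2.63 mm; since the bare radius (1.8 mm) is below r_cr, adding a thin layer of insulation will *increase* heat loss.

r_cr ≈ 2.63 mm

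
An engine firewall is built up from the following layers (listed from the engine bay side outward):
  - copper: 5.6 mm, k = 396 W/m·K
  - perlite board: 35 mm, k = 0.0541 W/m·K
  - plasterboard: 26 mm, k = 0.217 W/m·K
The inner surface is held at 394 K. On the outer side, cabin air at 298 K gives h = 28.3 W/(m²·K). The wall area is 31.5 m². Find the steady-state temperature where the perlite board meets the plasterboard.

Series thermal resistances:
R_copper = L/(kA) = 0.0056/(396×31.5) = 4.489×10^-7 K/W
R_perlite board = L/(kA) = 0.035/(0.0541×31.5) = 0.02054 K/W
R_plasterboard = L/(kA) = 0.026/(0.217×31.5) = 0.003804 K/W
R_outer film = 1/(h_o·A) = 1/(28.3×31.5) = 0.001122 K/W
R_total = 0.02546 K/W;  Q = ΔT/R_total = 96/0.02546 = 3770 W
T_interface = T_inner − Q·ΣR(inner→interface) = 394 − 3770×0.02054

T ≈ 317 K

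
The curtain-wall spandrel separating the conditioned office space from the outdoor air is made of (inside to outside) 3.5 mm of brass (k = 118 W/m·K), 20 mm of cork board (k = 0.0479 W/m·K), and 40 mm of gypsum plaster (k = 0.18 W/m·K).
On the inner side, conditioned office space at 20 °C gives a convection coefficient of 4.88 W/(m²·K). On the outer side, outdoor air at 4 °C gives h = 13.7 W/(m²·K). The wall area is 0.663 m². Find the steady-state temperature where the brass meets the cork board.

Series thermal resistances:
R_inner film = 1/(h_i·A) = 1/(4.88×0.663) = 0.3091 K/W
R_brass = L/(kA) = 0.0035/(118×0.663) = 4.474×10^-5 K/W
R_cork board = L/(kA) = 0.02/(0.0479×0.663) = 0.6298 K/W
R_gypsum plaster = L/(kA) = 0.04/(0.18×0.663) = 0.3352 K/W
R_outer film = 1/(h_o·A) = 1/(13.7×0.663) = 0.1101 K/W
R_total = 1.384 K/W;  Q = ΔT/R_total = 16/1.384 = 11.56 W
T_interface = T_inner − Q·ΣR(inner→interface) = 20 − 11.6×0.3091

T ≈ 16.4 °C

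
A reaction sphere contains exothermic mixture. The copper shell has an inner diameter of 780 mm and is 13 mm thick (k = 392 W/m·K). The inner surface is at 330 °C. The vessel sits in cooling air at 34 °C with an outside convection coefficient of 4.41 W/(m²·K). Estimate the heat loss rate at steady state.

Q ≈ 2660 W

Radial (spherical) resistances in series:
R_copper shell = (1/0.39 − 1/0.403)/(4π×392) = 1.679×10^-5 K/W
R_outer film = 1/(h·4πr_o²) = 1/(4.41×4π×0.403²) = 0.1111 K/W
R_total = 0.1111 K/W
Q = ΔT/R_total = 296/0.1111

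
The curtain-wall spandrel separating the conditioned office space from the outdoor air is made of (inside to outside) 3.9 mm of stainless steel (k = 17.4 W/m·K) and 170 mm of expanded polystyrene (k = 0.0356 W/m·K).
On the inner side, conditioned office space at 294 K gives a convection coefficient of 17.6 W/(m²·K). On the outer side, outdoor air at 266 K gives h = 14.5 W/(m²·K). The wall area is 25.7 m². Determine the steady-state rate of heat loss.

Q ≈ 147 W

Thermal resistances in series:
R_inner film = 1/(h_i·A) = 1/(17.6×25.7) = 0.002211 K/W
R_stainless steel = L/(kA) = 0.0039/(17.4×25.7) = 8.721×10^-6 K/W
R_expanded polystyrene = L/(kA) = 0.17/(0.0356×25.7) = 0.1858 K/W
R_outer film = 1/(h_o·A) = 1/(14.5×25.7) = 0.002683 K/W
R_total = 0.1907 K/W
Q = ΔT / R_total = 28 / 0.1907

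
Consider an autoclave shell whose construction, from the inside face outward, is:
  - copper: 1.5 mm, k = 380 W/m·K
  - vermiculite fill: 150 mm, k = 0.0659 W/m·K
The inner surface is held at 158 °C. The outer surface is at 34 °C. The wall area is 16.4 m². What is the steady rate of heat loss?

Q ≈ 893 W

Treating each layer as a thermal resistance in series:
R_copper = L/(kA) = 0.0015/(380×16.4) = 2.407×10^-7 K/W
R_vermiculite fill = L/(kA) = 0.15/(0.0659×16.4) = 0.1388 K/W
R_total = 0.1388 K/W
Q = ΔT / R_total = 124 / 0.1388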